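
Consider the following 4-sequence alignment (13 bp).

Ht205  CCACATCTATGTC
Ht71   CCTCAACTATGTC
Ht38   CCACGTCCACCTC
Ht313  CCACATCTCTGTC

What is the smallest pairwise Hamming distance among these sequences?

1

Pairwise Hamming distances:
  Ht205 vs Ht71: 2
  Ht205 vs Ht38: 4
  Ht205 vs Ht313: 1
  Ht71 vs Ht38: 6
  Ht71 vs Ht313: 3
  Ht38 vs Ht313: 5
The smallest is 1, between Ht205 and Ht313.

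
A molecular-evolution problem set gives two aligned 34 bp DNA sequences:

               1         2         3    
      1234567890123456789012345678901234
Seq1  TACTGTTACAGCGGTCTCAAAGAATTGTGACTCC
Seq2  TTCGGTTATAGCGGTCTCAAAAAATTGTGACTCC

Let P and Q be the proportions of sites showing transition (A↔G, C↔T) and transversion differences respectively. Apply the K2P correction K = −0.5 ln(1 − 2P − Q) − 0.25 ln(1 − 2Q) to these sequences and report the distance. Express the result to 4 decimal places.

The sequences differ at positions 2 (A/T, transversion), 4 (T/G, transversion), 9 (C/T, transition), 22 (G/A, transition).
Of the 4 differences, 2 transitions and 2 transversions over 34 sites: P = 2/34 = 0.058824, Q = 2/34 = 0.058824.
d = −0.5·ln(0.823528) − 0.25·ln(0.882352) = −0.5·(-0.194158) − 0.25·(-0.125164) = 0.1284.

0.1284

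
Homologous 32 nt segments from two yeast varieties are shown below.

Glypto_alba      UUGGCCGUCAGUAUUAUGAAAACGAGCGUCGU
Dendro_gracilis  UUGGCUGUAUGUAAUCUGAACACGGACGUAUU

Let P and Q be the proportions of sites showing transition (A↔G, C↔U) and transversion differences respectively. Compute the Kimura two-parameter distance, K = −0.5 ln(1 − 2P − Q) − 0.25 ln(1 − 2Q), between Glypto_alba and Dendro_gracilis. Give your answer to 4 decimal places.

The sequences differ at positions 6 (C/U, transition), 9 (C/A, transversion), 10 (A/U, transversion), 14 (U/A, transversion), 16 (A/C, transversion), 21 (A/C, transversion), 25 (A/G, transition), 26 (G/A, transition), 30 (C/A, transversion), 31 (G/U, transversion).
Of the 10 differences, 3 transitions and 7 transversions over 32 sites: P = 3/32 = 0.093750, Q = 7/32 = 0.218750.
d = −0.5·ln(0.593750) − 0.25·ln(0.562500) = −0.5·(-0.521297) − 0.25·(-0.575364) = 0.4045.

0.4045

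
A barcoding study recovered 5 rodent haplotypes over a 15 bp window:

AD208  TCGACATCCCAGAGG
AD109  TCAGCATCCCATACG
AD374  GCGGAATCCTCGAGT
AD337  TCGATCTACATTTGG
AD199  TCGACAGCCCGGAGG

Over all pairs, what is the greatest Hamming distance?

Pairwise Hamming distances:
  AD208 vs AD109: 4
  AD208 vs AD374: 6
  AD208 vs AD337: 7
  AD208 vs AD199: 2
  AD109 vs AD374: 8
  AD109 vs AD337: 9
  AD109 vs AD199: 6
  AD374 vs AD337: 10
  AD374 vs AD199: 7
  AD337 vs AD199: 8
The largest is 10, between AD374 and AD337.

10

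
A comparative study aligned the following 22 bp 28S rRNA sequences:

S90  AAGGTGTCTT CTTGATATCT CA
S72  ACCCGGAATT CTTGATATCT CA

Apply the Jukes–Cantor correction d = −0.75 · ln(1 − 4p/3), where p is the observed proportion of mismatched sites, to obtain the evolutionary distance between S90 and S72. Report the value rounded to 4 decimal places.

The sequences differ at positions 2 (A/C), 3 (G/C), 4 (G/C), 5 (T/G), 7 (T/A), 8 (C/A).
p = 6/22 = 0.272727.
d = −0.75 · ln(1 − (4/3)·0.272727) = −0.75 · ln(0.636364) = −0.75 · (-0.451985) = 0.3390.

0.3390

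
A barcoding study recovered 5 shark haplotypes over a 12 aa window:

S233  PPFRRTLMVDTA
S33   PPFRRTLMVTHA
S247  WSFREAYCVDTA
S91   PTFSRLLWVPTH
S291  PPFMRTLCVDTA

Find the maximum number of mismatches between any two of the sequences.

9

Pairwise Hamming distances:
  S233 vs S33: 2
  S233 vs S247: 6
  S233 vs S91: 6
  S233 vs S291: 2
  S33 vs S247: 8
  S33 vs S91: 7
  S33 vs S291: 4
  S247 vs S91: 9
  S247 vs S291: 6
  S91 vs S291: 6
The largest is 9, between S247 and S91.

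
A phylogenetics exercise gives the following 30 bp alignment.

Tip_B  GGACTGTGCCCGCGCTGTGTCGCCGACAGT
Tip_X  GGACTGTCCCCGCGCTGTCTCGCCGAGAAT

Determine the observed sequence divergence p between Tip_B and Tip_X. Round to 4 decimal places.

Differing sites — 8:G/C; 19:G/C; 27:C/G; 29:G/A.
There are 4 differences over 30 sites, so p = 4/30 = 0.1333.

0.1333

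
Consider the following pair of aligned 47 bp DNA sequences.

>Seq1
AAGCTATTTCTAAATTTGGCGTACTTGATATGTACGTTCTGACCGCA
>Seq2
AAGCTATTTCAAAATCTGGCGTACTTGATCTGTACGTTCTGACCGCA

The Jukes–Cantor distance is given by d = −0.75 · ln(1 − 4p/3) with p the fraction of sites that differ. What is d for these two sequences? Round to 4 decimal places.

The sequences differ at positions 11 (T/A), 16 (T/C), 30 (A/C).
p = 3/47 = 0.063830.
d = −0.75 · ln(1 − (4/3)·0.063830) = −0.75 · ln(0.914893) = −0.75 · (-0.088948) = 0.0667.

0.0667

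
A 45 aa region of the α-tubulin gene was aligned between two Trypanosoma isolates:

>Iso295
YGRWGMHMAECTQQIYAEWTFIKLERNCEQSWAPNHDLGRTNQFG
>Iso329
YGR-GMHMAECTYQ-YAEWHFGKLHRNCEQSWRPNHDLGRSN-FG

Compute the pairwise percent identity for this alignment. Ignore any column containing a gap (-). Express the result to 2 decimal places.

85.71%

Excluding the 3 gap columns leaves 42 comparable sites.
Mismatches occur at site 13 (Q/Y), site 20 (T/H), site 22 (I/G), site 25 (E/H), site 33 (A/R), site 41 (T/S).
36 of the 42 comparable sites match, so the percent identity is 36/42 × 100 = 85.71%.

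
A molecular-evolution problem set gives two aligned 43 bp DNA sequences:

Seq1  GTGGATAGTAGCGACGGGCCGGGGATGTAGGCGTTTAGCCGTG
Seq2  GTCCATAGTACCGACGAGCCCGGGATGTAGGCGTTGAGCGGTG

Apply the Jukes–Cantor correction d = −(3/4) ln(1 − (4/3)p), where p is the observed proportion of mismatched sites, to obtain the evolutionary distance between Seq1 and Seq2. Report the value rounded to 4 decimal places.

Mismatches occur at site 3 (G→C), site 4 (G→C), site 11 (G→C), site 17 (G→A), site 21 (G→C), site 36 (T→G), site 40 (C→G).
p = 7/43 = 0.162791.
d = −0.75 · ln(1 − (4/3)·0.162791) = −0.75 · ln(0.782945) = −0.75 · (-0.244693) = 0.1835.

0.1835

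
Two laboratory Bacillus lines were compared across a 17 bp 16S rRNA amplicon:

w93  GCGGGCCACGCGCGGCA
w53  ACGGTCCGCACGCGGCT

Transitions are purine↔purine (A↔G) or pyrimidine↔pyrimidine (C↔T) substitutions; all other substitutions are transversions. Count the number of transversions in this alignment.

2

Differing sites — 1:G/A (Ti); 5:G/T (Tv); 8:A/G (Ti); 10:G/A (Ti); 17:A/T (Tv).
Of the 5 differences, 3 transitions and 2 transversions, so the answer is 2.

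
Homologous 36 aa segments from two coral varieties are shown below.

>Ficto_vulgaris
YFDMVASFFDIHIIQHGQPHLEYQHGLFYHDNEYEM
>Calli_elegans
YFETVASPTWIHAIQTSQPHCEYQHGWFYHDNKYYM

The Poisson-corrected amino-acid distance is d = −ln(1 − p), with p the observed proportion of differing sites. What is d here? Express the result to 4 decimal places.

Mismatches occur at site 3 (D↔E), site 4 (M↔T), site 8 (F↔P), site 9 (F↔T), site 10 (D↔W), site 13 (I↔A), site 16 (H↔T), site 17 (G↔S), site 21 (L↔C), site 27 (L↔W), site 33 (E↔K), site 35 (E↔Y).
p = 12/36 = 0.333333.
d = −ln(1 − 0.333333) = −ln(0.666667) = 0.4055.

0.4055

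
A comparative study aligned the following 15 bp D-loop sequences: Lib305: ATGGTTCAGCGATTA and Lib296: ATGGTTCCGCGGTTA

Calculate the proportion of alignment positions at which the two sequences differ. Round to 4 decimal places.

The sequences differ at positions 8 (A/C), 12 (A/G).
There are 2 differences over 15 sites, so p = 2/15 = 0.1333.

0.1333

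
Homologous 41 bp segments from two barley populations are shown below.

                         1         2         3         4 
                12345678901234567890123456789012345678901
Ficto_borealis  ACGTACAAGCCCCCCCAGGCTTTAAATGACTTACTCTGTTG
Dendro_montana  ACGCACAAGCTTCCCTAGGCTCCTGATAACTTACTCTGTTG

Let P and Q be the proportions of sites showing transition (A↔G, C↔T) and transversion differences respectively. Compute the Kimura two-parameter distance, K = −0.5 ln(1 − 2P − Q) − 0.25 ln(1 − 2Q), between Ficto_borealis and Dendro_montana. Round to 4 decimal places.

Mismatches occur at site 4 (T→C, transition), site 11 (C→T, transition), site 12 (C→T, transition), site 16 (C→T, transition), site 22 (T→C, transition), site 23 (T→C, transition), site 24 (A→T, transversion), site 25 (A→G, transition), site 28 (G→A, transition).
Of the 9 differences, 8 transitions and 1 transversion over 41 sites: P = 8/41 = 0.195122, Q = 1/41 = 0.024390.
d = −0.5·ln(0.585366) − 0.25·ln(0.951220) = −0.5·(-0.535518) − 0.25·(-0.050010) = 0.2803.

0.2803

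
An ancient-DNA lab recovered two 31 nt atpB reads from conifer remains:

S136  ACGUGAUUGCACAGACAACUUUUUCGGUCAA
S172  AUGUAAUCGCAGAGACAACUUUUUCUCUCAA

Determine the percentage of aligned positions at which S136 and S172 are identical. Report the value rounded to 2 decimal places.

80.65%

Mismatches occur at site 2 (C/U), site 5 (G/A), site 8 (U/C), site 12 (C/G), site 26 (G/U), site 27 (G/C).
25 of the 31 sites match, so the percent identity is 25/31 × 100 = 80.65%.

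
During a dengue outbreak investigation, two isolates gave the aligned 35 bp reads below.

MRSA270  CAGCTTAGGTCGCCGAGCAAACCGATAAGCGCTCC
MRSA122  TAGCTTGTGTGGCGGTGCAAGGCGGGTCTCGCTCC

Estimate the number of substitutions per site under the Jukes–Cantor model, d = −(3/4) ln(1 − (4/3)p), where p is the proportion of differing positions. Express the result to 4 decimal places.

Mismatches occur at site 1 (C/T), site 7 (A/G), site 8 (G/T), site 11 (C/G), site 14 (C/G), site 16 (A/T), site 21 (A/G), site 22 (C/G), site 25 (A/G), site 26 (T/G), site 27 (A/T), site 28 (A/C), site 29 (G/T).
p = 13/35 = 0.371429.
d = −0.75 · ln(1 − (4/3)·0.371429) = −0.75 · ln(0.504761) = −0.75 · (-0.683670) = 0.5128.

0.5128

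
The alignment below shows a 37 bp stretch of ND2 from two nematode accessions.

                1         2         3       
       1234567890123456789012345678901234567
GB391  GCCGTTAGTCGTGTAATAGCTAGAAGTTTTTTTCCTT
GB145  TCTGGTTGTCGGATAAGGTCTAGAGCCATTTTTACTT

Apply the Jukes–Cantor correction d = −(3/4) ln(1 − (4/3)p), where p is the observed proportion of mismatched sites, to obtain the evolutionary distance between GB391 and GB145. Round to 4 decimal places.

The sequences differ at positions 1 (G/T), 3 (C/T), 5 (T/G), 7 (A/T), 12 (T/G), 13 (G/A), 17 (T/G), 18 (A/G), 19 (G/T), 25 (A/G), 26 (G/C), 27 (T/C), 28 (T/A), 34 (C/A).
p = 14/37 = 0.378378.
d = −0.75 · ln(1 − (4/3)·0.378378) = −0.75 · ln(0.495496) = −0.75 · (-0.702196) = 0.5266.

0.5266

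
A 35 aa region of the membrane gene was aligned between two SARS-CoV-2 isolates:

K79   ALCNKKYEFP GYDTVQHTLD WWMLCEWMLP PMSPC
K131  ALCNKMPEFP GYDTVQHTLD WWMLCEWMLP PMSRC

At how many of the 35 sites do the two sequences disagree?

The sequences differ at positions 6 (K/M), 7 (Y/P), 34 (P/R).
That gives 3 mismatches out of 35 aligned sites, so the Hamming distance is 3.

3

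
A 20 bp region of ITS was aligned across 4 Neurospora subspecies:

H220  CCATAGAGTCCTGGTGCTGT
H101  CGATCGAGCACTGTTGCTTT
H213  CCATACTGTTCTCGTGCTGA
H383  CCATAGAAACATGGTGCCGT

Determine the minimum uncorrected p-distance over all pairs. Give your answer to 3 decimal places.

0.200

Pairwise Hamming distances:
  H220 vs H101: 6
  H220 vs H213: 5
  H220 vs H383: 4
  H101 vs H213: 10
  H101 vs H383: 9
  H213 vs H383: 9
The smallest is 4 mismatches, between H220 and H383; p = 4/20 = 0.200.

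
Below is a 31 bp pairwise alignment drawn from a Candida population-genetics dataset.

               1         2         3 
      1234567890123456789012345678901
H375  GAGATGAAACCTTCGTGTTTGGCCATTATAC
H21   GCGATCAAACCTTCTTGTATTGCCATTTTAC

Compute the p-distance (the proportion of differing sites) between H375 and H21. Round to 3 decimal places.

0.194

Differing sites — 2:A/C; 6:G/C; 15:G/T; 19:T/A; 21:G/T; 28:A/T.
There are 6 differences over 31 sites, so p = 6/31 = 0.194.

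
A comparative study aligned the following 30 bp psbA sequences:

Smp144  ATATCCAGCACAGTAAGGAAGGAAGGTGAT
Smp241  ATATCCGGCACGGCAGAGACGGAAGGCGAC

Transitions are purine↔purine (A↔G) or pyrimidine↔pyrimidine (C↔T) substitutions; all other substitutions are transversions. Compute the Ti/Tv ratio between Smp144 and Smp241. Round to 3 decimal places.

7.000

Mismatches occur at site 7 (A/G, transition), site 12 (A/G, transition), site 14 (T/C, transition), site 16 (A/G, transition), site 17 (G/A, transition), site 20 (A/C, transversion), site 27 (T/C, transition), site 30 (T/C, transition).
Of the 8 differences, 7 transitions and 1 transversion, so Ti/Tv = 7/1 = 7.000.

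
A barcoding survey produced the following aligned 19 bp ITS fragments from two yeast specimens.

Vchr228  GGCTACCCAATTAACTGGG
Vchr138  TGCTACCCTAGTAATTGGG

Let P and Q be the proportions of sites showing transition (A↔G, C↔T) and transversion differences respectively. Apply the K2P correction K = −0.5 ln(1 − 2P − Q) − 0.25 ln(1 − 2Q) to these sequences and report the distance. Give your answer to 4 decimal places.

The sequences differ at positions 1 (G/T, transversion), 9 (A/T, transversion), 11 (T/G, transversion), 15 (C/T, transition).
Of the 4 differences, 1 transition and 3 transversions over 19 sites: P = 1/19 = 0.052632, Q = 3/19 = 0.157895.
d = −0.5·ln(0.736841) − 0.25·ln(0.684210) = −0.5·(-0.305383) − 0.25·(-0.379490) = 0.2476.

0.2476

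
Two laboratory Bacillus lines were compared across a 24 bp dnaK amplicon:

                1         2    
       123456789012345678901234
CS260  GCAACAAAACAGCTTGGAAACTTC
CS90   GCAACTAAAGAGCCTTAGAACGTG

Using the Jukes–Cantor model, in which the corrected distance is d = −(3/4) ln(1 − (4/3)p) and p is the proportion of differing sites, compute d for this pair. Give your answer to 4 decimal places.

0.4408

The sequences differ at positions 6 (A/T), 10 (C/G), 14 (T/C), 16 (G/T), 17 (G/A), 18 (A/G), 22 (T/G), 24 (C/G).
p = 8/24 = 0.333333.
d = −0.75 · ln(1 − (4/3)·0.333333) = −0.75 · ln(0.555556) = −0.75 · (-0.587786) = 0.4408.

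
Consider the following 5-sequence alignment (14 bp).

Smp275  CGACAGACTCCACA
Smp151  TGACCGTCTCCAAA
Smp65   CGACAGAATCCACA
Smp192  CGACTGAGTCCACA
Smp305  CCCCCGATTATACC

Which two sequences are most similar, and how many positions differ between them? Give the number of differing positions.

Pairwise Hamming distances:
  Smp275 vs Smp151: 4
  Smp275 vs Smp65: 1
  Smp275 vs Smp192: 2
  Smp275 vs Smp305: 7
  Smp151 vs Smp65: 5
  Smp151 vs Smp192: 5
  Smp151 vs Smp305: 9
  Smp65 vs Smp192: 2
  Smp65 vs Smp305: 7
  Smp192 vs Smp305: 7
The smallest is 1, between Smp275 and Smp65.

1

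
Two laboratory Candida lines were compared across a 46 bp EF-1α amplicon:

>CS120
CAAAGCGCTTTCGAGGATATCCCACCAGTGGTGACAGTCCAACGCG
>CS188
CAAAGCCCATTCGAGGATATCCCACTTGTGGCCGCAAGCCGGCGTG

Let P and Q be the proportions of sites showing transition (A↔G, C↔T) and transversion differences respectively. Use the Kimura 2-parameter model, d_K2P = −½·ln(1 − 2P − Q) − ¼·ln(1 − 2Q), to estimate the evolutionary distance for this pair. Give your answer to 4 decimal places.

Mismatches occur at site 7 (G↔C, transversion), site 9 (T↔A, transversion), site 26 (C↔T, transition), site 27 (A↔T, transversion), site 32 (T↔C, transition), site 33 (G↔C, transversion), site 34 (A↔G, transition), site 37 (G↔A, transition), site 38 (T↔G, transversion), site 41 (A↔G, transition), site 42 (A↔G, transition), site 45 (C↔T, transition).
Of the 12 differences, 7 transitions and 5 transversions over 46 sites: P = 7/46 = 0.152174, Q = 5/46 = 0.108696.
d = −0.5·ln(0.586956) − 0.25·ln(0.782608) = −0.5·(-0.532805) − 0.25·(-0.245123) = 0.3277.

0.3277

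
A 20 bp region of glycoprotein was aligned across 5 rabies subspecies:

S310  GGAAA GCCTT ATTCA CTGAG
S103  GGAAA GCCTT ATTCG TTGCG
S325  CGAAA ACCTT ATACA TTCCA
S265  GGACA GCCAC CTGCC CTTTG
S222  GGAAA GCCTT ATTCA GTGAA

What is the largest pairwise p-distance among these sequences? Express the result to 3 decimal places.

Pairwise Hamming distances:
  S310 vs S103: 3
  S310 vs S325: 7
  S310 vs S265: 8
  S310 vs S222: 2
  S103 vs S325: 6
  S103 vs S265: 9
  S103 vs S222: 4
  S325 vs S265: 12
  S325 vs S222: 6
  S265 vs S222: 10
The largest is 12 mismatches, between S325 and S265; p = 12/20 = 0.600.

0.600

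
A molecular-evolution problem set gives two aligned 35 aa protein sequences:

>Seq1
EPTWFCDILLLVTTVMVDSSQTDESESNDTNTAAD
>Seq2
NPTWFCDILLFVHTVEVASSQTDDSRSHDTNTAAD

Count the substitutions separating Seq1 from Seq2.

8

Mismatches occur at site 1 (E→N), site 11 (L→F), site 13 (T→H), site 16 (M→E), site 18 (D→A), site 24 (E→D), site 26 (E→R), site 28 (N→H).
That gives 8 mismatches out of 35 aligned sites, so the Hamming distance is 8.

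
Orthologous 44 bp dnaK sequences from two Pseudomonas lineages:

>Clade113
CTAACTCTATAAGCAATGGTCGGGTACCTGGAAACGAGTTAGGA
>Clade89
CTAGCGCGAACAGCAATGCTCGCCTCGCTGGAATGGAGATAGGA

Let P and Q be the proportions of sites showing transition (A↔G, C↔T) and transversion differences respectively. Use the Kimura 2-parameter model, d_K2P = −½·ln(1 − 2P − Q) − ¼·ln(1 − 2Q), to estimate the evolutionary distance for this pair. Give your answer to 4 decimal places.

0.3886

The sequences differ at positions 4 (A/G, transition), 6 (T/G, transversion), 8 (T/G, transversion), 10 (T/A, transversion), 11 (A/C, transversion), 19 (G/C, transversion), 23 (G/C, transversion), 24 (G/C, transversion), 26 (A/C, transversion), 27 (C/G, transversion), 34 (A/T, transversion), 35 (C/G, transversion), 39 (T/A, transversion).
Of the 13 differences, 1 transition and 12 transversions over 44 sites: P = 1/44 = 0.022727, Q = 12/44 = 0.272727.
d = −0.5·ln(0.681819) − 0.25·ln(0.454546) = −0.5·(-0.382991) − 0.25·(-0.788456) = 0.3886.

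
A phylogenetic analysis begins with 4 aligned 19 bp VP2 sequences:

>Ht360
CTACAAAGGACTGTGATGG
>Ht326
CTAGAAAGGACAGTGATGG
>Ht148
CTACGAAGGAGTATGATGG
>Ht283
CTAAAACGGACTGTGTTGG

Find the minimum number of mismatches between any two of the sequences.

2

Pairwise Hamming distances:
  Ht360 vs Ht326: 2
  Ht360 vs Ht148: 3
  Ht360 vs Ht283: 3
  Ht326 vs Ht148: 5
  Ht326 vs Ht283: 4
  Ht148 vs Ht283: 6
The smallest is 2, between Ht360 and Ht326.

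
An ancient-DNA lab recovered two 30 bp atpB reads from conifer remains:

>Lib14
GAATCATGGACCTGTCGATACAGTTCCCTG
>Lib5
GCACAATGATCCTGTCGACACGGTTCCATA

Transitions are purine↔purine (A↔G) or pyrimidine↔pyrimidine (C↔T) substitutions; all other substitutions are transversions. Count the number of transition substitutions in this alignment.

5

The sequences differ at positions 2 (A/C, transversion), 4 (T/C, transition), 5 (C/A, transversion), 9 (G/A, transition), 10 (A/T, transversion), 19 (T/C, transition), 22 (A/G, transition), 28 (C/A, transversion), 30 (G/A, transition).
Of the 9 differences, 5 transitions and 4 transversions, so the answer is 5.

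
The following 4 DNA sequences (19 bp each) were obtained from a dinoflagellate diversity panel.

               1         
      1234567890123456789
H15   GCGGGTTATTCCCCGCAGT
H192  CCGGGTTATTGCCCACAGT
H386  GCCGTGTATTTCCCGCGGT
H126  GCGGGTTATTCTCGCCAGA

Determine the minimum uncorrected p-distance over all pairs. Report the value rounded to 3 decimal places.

Pairwise Hamming distances:
  H15 vs H192: 3
  H15 vs H386: 5
  H15 vs H126: 4
  H192 vs H386: 7
  H192 vs H126: 6
  H386 vs H126: 9
The smallest is 3 mismatches, between H15 and H192; p = 3/19 = 0.158.

0.158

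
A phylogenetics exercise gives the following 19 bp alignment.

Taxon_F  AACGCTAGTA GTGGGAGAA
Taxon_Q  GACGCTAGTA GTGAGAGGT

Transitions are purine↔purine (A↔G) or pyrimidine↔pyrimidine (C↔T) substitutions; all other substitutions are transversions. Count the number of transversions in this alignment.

1

The sequences differ at positions 1 (A/G, transition), 14 (G/A, transition), 18 (A/G, transition), 19 (A/T, transversion).
Of the 4 differences, 3 transitions and 1 transversion, so the answer is 1.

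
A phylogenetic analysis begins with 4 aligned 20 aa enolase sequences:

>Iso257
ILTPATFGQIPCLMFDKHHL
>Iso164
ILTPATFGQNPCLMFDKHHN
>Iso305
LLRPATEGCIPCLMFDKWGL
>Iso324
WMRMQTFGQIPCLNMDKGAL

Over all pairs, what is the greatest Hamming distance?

11

Pairwise Hamming distances:
  Iso257 vs Iso164: 2
  Iso257 vs Iso305: 6
  Iso257 vs Iso324: 9
  Iso164 vs Iso305: 8
  Iso164 vs Iso324: 11
  Iso305 vs Iso324: 10
The largest is 11, between Iso164 and Iso324.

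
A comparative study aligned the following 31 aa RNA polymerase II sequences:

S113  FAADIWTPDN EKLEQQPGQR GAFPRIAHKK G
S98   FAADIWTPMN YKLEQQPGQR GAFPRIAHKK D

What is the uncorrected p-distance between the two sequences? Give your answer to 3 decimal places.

0.097

The sequences differ at positions 9 (D/M), 11 (E/Y), 31 (G/D).
There are 3 differences over 31 sites, so p = 3/31 = 0.097.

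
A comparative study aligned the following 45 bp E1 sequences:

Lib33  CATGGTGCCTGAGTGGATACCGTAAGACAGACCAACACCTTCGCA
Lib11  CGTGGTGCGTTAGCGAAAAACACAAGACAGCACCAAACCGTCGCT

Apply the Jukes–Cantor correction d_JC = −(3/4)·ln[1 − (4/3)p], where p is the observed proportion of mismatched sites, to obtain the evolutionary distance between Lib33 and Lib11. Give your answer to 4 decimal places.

0.4408

The sequences differ at positions 2 (A/G), 9 (C/G), 11 (G/T), 14 (T/C), 16 (G/A), 18 (T/A), 20 (C/A), 22 (G/A), 23 (T/C), 31 (A/C), 32 (C/A), 34 (A/C), 36 (C/A), 40 (T/G), 45 (A/T).
p = 15/45 = 0.333333.
d = −0.75 · ln(1 − (4/3)·0.333333) = −0.75 · ln(0.555556) = −0.75 · (-0.587786) = 0.4408.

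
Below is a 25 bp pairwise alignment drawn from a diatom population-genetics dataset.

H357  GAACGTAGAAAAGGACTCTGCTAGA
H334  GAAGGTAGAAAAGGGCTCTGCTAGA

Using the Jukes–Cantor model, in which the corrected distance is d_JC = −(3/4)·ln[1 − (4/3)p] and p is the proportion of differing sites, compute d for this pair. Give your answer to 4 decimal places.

Differing sites — 4:C/G; 15:A/G.
p = 2/25 = 0.080000.
d = −0.75 · ln(1 − (4/3)·0.080000) = −0.75 · ln(0.893333) = −0.75 · (-0.112796) = 0.0846.

0.0846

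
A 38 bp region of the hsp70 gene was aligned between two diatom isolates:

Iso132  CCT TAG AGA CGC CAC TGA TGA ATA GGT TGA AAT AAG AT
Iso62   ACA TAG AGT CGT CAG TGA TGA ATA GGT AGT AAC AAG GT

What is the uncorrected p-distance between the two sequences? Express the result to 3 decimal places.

0.237

Differing sites — 1:C/A; 3:T/A; 9:A/T; 12:C/T; 15:C/G; 28:T/A; 30:A/T; 33:T/C; 37:A/G.
There are 9 differences over 38 sites, so p = 9/38 = 0.237.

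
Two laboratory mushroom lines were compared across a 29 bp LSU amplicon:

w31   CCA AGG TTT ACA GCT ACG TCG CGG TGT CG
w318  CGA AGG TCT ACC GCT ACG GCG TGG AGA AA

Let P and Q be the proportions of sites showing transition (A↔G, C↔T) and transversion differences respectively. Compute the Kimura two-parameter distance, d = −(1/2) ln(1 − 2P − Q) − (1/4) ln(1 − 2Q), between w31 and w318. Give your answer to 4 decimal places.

The sequences differ at positions 2 (C/G, transversion), 8 (T/C, transition), 12 (A/C, transversion), 19 (T/G, transversion), 22 (C/T, transition), 25 (T/A, transversion), 27 (T/A, transversion), 28 (C/A, transversion), 29 (G/A, transition).
Of the 9 differences, 3 transitions and 6 transversions over 29 sites: P = 3/29 = 0.103448, Q = 6/29 = 0.206897.
d = −0.5·ln(0.586207) − 0.25·ln(0.586206) = −0.5·(-0.534082) − 0.25·(-0.534084) = 0.4006.

0.4006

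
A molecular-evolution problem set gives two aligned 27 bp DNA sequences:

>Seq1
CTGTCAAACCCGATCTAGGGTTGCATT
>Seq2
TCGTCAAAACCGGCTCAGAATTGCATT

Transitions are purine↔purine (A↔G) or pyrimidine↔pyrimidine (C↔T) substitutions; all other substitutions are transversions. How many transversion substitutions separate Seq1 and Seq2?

The sequences differ at positions 1 (C/T, transition), 2 (T/C, transition), 9 (C/A, transversion), 13 (A/G, transition), 14 (T/C, transition), 15 (C/T, transition), 16 (T/C, transition), 19 (G/A, transition), 20 (G/A, transition).
Of the 9 differences, 8 transitions and 1 transversion, so the answer is 1.

1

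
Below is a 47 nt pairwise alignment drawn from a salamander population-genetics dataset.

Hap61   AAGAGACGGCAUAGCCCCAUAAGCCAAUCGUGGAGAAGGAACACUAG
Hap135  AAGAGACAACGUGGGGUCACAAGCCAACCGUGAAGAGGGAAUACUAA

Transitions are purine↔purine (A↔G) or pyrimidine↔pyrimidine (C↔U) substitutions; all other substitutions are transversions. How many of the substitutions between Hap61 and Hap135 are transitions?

11

Mismatches occur at site 8 (G→A, transition), site 9 (G→A, transition), site 11 (A→G, transition), site 13 (A→G, transition), site 15 (C→G, transversion), site 16 (C→G, transversion), site 17 (C→U, transition), site 20 (U→C, transition), site 28 (U→C, transition), site 33 (G→A, transition), site 37 (A→G, transition), site 42 (C→U, transition), site 47 (G→A, transition).
Of the 13 differences, 11 transitions and 2 transversions, so the answer is 11.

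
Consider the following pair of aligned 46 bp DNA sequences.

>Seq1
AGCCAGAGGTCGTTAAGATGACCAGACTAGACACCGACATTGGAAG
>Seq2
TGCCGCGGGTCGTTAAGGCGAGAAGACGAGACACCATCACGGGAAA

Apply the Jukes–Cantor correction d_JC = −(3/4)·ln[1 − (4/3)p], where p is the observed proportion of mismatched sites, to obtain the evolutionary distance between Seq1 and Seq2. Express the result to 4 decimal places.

Mismatches occur at site 1 (A→T), site 5 (A→G), site 6 (G→C), site 7 (A→G), site 18 (A→G), site 19 (T→C), site 22 (C→G), site 23 (C→A), site 28 (T→G), site 36 (G→A), site 37 (A→T), site 40 (T→C), site 41 (T→G), site 46 (G→A).
p = 14/46 = 0.304348.
d = −0.75 · ln(1 − (4/3)·0.304348) = −0.75 · ln(0.594203) = −0.75 · (-0.520534) = 0.3904.

0.3904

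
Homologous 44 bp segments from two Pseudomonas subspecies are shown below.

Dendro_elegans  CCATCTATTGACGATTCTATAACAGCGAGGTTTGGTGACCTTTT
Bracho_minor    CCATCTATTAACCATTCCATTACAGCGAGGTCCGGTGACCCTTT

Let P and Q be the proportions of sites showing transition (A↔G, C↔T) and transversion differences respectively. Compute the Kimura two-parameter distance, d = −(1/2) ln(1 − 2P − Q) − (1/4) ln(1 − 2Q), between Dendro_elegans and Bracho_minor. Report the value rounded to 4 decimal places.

0.1831

Mismatches occur at site 10 (G→A, transition), site 13 (G→C, transversion), site 18 (T→C, transition), site 21 (A→T, transversion), site 32 (T→C, transition), site 33 (T→C, transition), site 41 (T→C, transition).
Of the 7 differences, 5 transitions and 2 transversions over 44 sites: P = 5/44 = 0.113636, Q = 2/44 = 0.045455.
d = −0.5·ln(0.727273) − 0.25·ln(0.909090) = −0.5·(-0.318453) − 0.25·(-0.095311) = 0.1831.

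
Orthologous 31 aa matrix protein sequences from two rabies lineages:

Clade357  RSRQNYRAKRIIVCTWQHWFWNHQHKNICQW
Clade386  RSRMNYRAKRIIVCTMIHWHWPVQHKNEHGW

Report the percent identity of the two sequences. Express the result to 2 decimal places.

70.97%

Mismatches occur at site 4 (Q→M), site 16 (W→M), site 17 (Q→I), site 20 (F→H), site 22 (N→P), site 23 (H→V), site 28 (I→E), site 29 (C→H), site 30 (Q→G).
22 of the 31 sites match, so the percent identity is 22/31 × 100 = 70.97%.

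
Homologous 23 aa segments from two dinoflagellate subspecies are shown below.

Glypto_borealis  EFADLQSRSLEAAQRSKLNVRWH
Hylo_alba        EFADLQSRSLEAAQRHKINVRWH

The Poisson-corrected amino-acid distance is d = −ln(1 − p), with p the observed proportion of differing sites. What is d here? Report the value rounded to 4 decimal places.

The sequences differ at positions 16 (S/H), 18 (L/I).
p = 2/23 = 0.086957.
d = −ln(1 − 0.086957) = −ln(0.913043) = 0.0910.

0.0910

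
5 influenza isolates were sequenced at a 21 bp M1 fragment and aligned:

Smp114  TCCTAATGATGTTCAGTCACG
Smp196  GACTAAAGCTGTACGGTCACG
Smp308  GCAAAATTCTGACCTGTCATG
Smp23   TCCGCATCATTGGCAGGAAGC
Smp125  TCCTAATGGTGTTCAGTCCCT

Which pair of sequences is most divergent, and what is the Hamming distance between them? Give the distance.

Pairwise Hamming distances:
  Smp114 vs Smp196: 6
  Smp114 vs Smp308: 9
  Smp114 vs Smp23: 10
  Smp114 vs Smp125: 3
  Smp196 vs Smp308: 9
  Smp196 vs Smp23: 15
  Smp196 vs Smp125: 8
  Smp308 vs Smp23: 14
  Smp308 vs Smp125: 11
  Smp23 vs Smp125: 12
The largest is 15, between Smp196 and Smp23.

15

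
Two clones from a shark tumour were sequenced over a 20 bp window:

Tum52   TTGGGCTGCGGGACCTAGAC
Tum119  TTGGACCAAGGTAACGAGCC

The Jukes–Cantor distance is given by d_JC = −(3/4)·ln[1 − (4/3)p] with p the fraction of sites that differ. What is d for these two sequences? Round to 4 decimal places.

The sequences differ at positions 5 (G/A), 7 (T/C), 8 (G/A), 9 (C/A), 12 (G/T), 14 (C/A), 16 (T/G), 19 (A/C).
p = 8/20 = 0.400000.
d = −0.75 · ln(1 − (4/3)·0.400000) = −0.75 · ln(0.466667) = −0.75 · (-0.762139) = 0.5716.

0.5716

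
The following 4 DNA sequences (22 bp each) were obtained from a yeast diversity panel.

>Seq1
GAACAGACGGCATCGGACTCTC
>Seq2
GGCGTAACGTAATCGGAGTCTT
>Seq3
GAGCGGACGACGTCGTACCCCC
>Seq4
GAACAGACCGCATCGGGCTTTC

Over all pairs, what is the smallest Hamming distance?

Pairwise Hamming distances:
  Seq1 vs Seq2: 9
  Seq1 vs Seq3: 7
  Seq1 vs Seq4: 3
  Seq2 vs Seq3: 13
  Seq2 vs Seq4: 12
  Seq3 vs Seq4: 10
The smallest is 3, between Seq1 and Seq4.

3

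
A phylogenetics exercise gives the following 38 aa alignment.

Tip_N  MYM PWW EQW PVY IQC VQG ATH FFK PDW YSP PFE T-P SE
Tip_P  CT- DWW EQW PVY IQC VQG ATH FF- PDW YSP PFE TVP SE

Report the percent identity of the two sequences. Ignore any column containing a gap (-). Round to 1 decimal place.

Excluding the 3 gap columns leaves 35 comparable sites.
The sequences differ at positions 1 (M/C), 2 (Y/T), 4 (P/D).
32 of the 35 comparable sites match, so the percent identity is 32/35 × 100 = 91.4%.

91.4%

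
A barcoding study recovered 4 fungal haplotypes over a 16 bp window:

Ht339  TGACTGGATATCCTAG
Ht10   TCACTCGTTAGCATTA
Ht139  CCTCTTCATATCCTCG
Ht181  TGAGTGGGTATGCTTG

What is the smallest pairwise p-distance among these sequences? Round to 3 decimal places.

0.250

Pairwise Hamming distances:
  Ht339 vs Ht10: 7
  Ht339 vs Ht139: 6
  Ht339 vs Ht181: 4
  Ht10 vs Ht139: 9
  Ht10 vs Ht181: 8
  Ht139 vs Ht181: 9
The smallest is 4 mismatches, between Ht339 and Ht181; p = 4/16 = 0.250.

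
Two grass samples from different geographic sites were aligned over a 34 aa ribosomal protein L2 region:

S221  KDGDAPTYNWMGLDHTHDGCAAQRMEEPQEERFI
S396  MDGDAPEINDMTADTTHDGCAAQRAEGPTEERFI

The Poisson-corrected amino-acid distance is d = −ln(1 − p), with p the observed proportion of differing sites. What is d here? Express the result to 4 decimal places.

0.3483

The sequences differ at positions 1 (K/M), 7 (T/E), 8 (Y/I), 10 (W/D), 12 (G/T), 13 (L/A), 15 (H/T), 25 (M/A), 27 (E/G), 29 (Q/T).
p = 10/34 = 0.294118.
d = −ln(1 − 0.294118) = −ln(0.705882) = 0.3483.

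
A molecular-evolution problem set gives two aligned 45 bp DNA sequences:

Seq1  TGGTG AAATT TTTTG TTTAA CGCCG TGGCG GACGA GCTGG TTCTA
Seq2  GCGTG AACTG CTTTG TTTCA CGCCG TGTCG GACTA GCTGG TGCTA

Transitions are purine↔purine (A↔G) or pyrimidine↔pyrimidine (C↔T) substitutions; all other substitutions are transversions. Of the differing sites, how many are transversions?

The sequences differ at positions 1 (T/G, transversion), 2 (G/C, transversion), 8 (A/C, transversion), 10 (T/G, transversion), 11 (T/C, transition), 19 (A/C, transversion), 28 (G/T, transversion), 34 (G/T, transversion), 42 (T/G, transversion).
Of the 9 differences, 1 transition and 8 transversions, so the answer is 8.

8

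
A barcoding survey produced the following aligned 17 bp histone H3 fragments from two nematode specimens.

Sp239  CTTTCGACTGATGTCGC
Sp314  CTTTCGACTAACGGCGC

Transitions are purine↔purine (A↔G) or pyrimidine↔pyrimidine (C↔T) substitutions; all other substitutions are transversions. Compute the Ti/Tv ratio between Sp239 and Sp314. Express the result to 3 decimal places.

2.000

Mismatches occur at site 10 (G→A, transition), site 12 (T→C, transition), site 14 (T→G, transversion).
Of the 3 differences, 2 transitions and 1 transversion, so Ti/Tv = 2/1 = 2.000.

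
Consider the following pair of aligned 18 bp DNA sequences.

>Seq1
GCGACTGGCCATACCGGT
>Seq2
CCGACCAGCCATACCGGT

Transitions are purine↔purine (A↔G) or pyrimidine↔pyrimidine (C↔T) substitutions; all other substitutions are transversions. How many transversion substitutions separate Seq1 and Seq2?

Differing sites — 1:G/C (Tv); 6:T/C (Ti); 7:G/A (Ti).
Of the 3 differences, 2 transitions and 1 transversion, so the answer is 1.

1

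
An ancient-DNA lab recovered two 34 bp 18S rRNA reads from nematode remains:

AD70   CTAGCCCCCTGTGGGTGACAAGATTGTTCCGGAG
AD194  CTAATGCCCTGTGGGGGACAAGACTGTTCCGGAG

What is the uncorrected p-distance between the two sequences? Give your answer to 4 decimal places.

Mismatches occur at site 4 (G↔A), site 5 (C↔T), site 6 (C↔G), site 16 (T↔G), site 24 (T↔C).
There are 5 differences over 34 sites, so p = 5/34 = 0.1471.

0.1471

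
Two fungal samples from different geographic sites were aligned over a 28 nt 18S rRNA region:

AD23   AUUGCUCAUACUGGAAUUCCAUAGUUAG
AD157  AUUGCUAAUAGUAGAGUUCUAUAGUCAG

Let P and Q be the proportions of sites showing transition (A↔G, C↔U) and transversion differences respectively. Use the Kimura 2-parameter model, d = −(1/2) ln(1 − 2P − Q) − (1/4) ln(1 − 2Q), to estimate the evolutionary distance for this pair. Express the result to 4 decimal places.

0.2595

Mismatches occur at site 7 (C↔A, transversion), site 11 (C↔G, transversion), site 13 (G↔A, transition), site 16 (A↔G, transition), site 20 (C↔U, transition), site 26 (U↔C, transition).
Of the 6 differences, 4 transitions and 2 transversions over 28 sites: P = 4/28 = 0.142857, Q = 2/28 = 0.071429.
d = −0.5·ln(0.642857) − 0.25·ln(0.857142) = −0.5·(-0.441833) − 0.25·(-0.154152) = 0.2595.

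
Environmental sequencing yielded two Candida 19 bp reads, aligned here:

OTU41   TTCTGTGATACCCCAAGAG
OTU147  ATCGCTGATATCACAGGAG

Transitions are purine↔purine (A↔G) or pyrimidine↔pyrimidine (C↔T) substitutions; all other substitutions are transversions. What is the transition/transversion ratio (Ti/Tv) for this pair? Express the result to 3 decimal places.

0.500

Mismatches occur at site 1 (T↔A, transversion), site 4 (T↔G, transversion), site 5 (G↔C, transversion), site 11 (C↔T, transition), site 13 (C↔A, transversion), site 16 (A↔G, transition).
Of the 6 differences, 2 transitions and 4 transversions, so Ti/Tv = 2/4 = 0.500.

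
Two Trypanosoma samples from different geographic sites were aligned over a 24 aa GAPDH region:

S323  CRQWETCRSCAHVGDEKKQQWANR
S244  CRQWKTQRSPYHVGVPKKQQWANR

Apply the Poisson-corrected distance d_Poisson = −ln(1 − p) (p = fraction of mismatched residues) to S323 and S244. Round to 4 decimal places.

0.2877

Mismatches occur at site 5 (E↔K), site 7 (C↔Q), site 10 (C↔P), site 11 (A↔Y), site 15 (D↔V), site 16 (E↔P).
p = 6/24 = 0.250000.
d = −ln(1 − 0.250000) = −ln(0.750000) = 0.2877.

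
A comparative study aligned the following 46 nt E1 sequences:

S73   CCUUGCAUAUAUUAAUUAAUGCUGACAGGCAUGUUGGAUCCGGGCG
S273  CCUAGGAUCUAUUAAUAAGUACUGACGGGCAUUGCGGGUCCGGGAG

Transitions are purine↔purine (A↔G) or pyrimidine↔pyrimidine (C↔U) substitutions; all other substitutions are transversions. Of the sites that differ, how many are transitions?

5

Mismatches occur at site 4 (U→A, transversion), site 6 (C→G, transversion), site 9 (A→C, transversion), site 17 (U→A, transversion), site 19 (A→G, transition), site 21 (G→A, transition), site 27 (A→G, transition), site 33 (G→U, transversion), site 34 (U→G, transversion), site 35 (U→C, transition), site 38 (A→G, transition), site 45 (C→A, transversion).
Of the 12 differences, 5 transitions and 7 transversions, so the answer is 5.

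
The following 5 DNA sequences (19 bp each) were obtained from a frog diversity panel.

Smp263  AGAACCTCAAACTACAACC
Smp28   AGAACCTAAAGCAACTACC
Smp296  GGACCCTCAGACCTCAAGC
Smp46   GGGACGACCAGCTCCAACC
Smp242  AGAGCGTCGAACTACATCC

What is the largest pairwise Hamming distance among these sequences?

10

Pairwise Hamming distances:
  Smp263 vs Smp28: 4
  Smp263 vs Smp296: 6
  Smp263 vs Smp46: 7
  Smp263 vs Smp242: 4
  Smp28 vs Smp296: 9
  Smp28 vs Smp46: 9
  Smp28 vs Smp242: 8
  Smp296 vs Smp46: 10
  Smp296 vs Smp242: 9
  Smp46 vs Smp242: 8
The largest is 10, between Smp296 and Smp46.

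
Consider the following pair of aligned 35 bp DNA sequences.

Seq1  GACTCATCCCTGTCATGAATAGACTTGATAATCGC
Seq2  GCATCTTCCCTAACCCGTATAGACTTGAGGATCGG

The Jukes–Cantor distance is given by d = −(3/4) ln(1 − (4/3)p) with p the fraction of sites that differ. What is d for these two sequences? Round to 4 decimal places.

Mismatches occur at site 2 (A→C), site 3 (C→A), site 6 (A→T), site 12 (G→A), site 13 (T→A), site 15 (A→C), site 16 (T→C), site 18 (A→T), site 29 (T→G), site 30 (A→G), site 35 (C→G).
p = 11/35 = 0.314286.
d = −0.75 · ln(1 − (4/3)·0.314286) = −0.75 · ln(0.580952) = −0.75 · (-0.543087) = 0.4073.

0.4073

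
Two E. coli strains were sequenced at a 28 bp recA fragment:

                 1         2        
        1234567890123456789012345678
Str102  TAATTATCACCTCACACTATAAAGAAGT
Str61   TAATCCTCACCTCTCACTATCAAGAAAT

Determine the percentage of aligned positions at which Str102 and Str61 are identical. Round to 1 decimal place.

Differing sites — 5:T/C; 6:A/C; 14:A/T; 21:A/C; 27:G/A.
23 of the 28 sites match, so the percent identity is 23/28 × 100 = 82.1%.

82.1%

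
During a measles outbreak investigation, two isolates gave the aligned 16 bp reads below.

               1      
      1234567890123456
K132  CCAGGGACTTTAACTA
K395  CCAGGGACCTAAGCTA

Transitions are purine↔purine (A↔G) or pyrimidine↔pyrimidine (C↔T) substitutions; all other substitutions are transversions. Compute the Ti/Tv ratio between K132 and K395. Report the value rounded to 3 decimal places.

Mismatches occur at site 9 (T→C, transition), site 11 (T→A, transversion), site 13 (A→G, transition).
Of the 3 differences, 2 transitions and 1 transversion, so Ti/Tv = 2/1 = 2.000.

2.000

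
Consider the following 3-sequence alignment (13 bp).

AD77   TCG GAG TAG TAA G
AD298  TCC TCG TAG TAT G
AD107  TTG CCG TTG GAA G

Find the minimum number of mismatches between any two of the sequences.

4

Pairwise Hamming distances:
  AD77 vs AD298: 4
  AD77 vs AD107: 5
  AD298 vs AD107: 6
The smallest is 4, between AD77 and AD298.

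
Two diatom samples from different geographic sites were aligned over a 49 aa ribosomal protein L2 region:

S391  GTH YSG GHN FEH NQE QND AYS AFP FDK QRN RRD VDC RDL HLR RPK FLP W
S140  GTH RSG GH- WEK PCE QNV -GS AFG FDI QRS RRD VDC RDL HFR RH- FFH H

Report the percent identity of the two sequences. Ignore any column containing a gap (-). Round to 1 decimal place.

Excluding the 3 gap columns leaves 46 comparable sites.
The sequences differ at positions 4 (Y/R), 10 (F/W), 12 (H/K), 13 (N/P), 14 (Q/C), 18 (D/V), 20 (Y/G), 24 (P/G), 27 (K/I), 30 (N/S), 41 (L/F), 44 (P/H), 47 (L/F), 48 (P/H), 49 (W/H).
31 of the 46 comparable sites match, so the percent identity is 31/46 × 100 = 67.4%.

67.4%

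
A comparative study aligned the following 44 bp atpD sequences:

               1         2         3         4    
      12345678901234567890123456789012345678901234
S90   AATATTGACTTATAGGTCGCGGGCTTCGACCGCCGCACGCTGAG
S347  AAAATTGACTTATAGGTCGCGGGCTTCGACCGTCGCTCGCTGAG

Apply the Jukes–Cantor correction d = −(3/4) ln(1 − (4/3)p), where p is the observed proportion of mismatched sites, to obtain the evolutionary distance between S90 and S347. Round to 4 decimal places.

0.0715

Mismatches occur at site 3 (T/A), site 33 (C/T), site 37 (A/T).
p = 3/44 = 0.068182.
d = −0.75 · ln(1 − (4/3)·0.068182) = −0.75 · ln(0.909091) = −0.75 · (-0.095310) = 0.0715.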